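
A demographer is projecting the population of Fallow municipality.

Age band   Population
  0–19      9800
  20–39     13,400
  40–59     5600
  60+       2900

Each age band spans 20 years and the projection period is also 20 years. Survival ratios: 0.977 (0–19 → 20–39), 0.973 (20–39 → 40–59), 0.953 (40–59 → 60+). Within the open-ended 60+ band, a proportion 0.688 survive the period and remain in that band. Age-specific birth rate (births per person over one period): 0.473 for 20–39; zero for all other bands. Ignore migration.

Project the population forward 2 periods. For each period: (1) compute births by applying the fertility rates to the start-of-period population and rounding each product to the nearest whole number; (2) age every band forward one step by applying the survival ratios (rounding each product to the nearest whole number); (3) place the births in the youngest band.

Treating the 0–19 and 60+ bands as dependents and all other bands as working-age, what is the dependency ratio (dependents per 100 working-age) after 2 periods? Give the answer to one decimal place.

Numbering the bands 1..4 from youngest to oldest:
— Period 1 —
Births: 13400 * 0.473 = 6338
Band 2: 9800 * 0.977 = 9575
Band 3: 13400 * 0.973 = 13038
Band 4: 5600 * 0.953 + 2900 * 0.688 = 5337 + 1995 = 7332
Giving 6338 / 9575 / 13038 / 7332.
— Period 2 —
Births: 9575 * 0.473 = 4529
Band 2: 6338 * 0.977 = 6192
Band 3: 9575 * 0.973 = 9316
Band 4: 13038 * 0.953 + 7332 * 0.688 = 12425 + 5044 = 17469
Giving 4529 / 6192 / 9316 / 17469.
Dependents (band 0–19 + band 60+) = 4529 + 17469 = 21998; working-age = 15508; ratio = 21998/15508 × 100 = 141.8

141.8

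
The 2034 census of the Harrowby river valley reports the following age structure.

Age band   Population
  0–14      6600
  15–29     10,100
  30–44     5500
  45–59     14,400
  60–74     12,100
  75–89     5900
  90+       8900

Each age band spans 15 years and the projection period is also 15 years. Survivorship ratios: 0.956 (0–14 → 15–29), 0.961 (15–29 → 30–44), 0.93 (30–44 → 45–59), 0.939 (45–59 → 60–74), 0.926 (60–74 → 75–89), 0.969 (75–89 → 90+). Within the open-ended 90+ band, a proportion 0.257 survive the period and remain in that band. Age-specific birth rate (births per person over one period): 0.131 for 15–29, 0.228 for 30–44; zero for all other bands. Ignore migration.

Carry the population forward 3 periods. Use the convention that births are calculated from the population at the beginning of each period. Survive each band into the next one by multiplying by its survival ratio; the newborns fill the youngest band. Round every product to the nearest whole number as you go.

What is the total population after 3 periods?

40996

— Period 1 —
Births: 10100 * 0.131 = 1323  |  5500 * 0.228 = 1254 → total 2577
15–29: 6600 * 0.956 = 6310
30–44: 10100 * 0.961 = 9706
45–59: 5500 * 0.93 = 5115
60–74: 14400 * 0.939 = 13522
75–89: 12100 * 0.926 = 11205
90+: 5900 * 0.969 + 8900 * 0.257 = 5717 + 2287 = 8004
End of period: [2577, 6310, 9706, 5115, 13522, 11205, 8004]
— Period 2 —
Births: 6310 * 0.131 = 827  |  9706 * 0.228 = 2213 → total 3040
15–29: 2577 * 0.956 = 2464
30–44: 6310 * 0.961 = 6064
45–59: 9706 * 0.93 = 9027
60–74: 5115 * 0.939 = 4803
75–89: 13522 * 0.926 = 12521
90+: 11205 * 0.969 + 8004 * 0.257 = 10858 + 2057 = 12915
End of period: [3040, 2464, 6064, 9027, 4803, 12521, 12915]
— Period 3 —
Births: 2464 * 0.131 = 323  |  6064 * 0.228 = 1383 → total 1706
15–29: 3040 * 0.956 = 2906
30–44: 2464 * 0.961 = 2368
45–59: 6064 * 0.93 = 5640
60–74: 9027 * 0.939 = 8476
75–89: 4803 * 0.926 = 4448
90+: 12521 * 0.969 + 12915 * 0.257 = 12133 + 3319 = 15452
End of period: [1706, 2906, 2368, 5640, 8476, 4448, 15452]
Total after period 3: 1706 + 2906 + 2368 + 5640 + 8476 + 4448 + 15452 = 40996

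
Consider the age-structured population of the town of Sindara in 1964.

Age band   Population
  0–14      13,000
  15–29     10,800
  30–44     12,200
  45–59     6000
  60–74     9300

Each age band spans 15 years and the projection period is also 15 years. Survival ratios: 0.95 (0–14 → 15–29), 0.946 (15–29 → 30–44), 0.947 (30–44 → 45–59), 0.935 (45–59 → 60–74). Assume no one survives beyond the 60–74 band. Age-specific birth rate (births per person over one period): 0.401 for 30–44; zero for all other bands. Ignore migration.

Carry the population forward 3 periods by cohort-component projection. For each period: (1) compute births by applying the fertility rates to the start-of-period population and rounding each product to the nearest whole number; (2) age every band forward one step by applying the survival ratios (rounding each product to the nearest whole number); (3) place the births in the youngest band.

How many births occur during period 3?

(Bands numbered youngest = 1 to oldest = 5.)
[period 1]
Births: 12200 * 0.401 = 4892
Band 2: 13000 * 0.95 = 12350
Band 3: 10800 * 0.946 = 10217
Band 4: 12200 * 0.947 = 11553
Band 5: 6000 * 0.935 = 5610
→ [4892, 12350, 10217, 11553, 5610]
[period 2]
Births: 10217 * 0.401 = 4097
Band 2: 4892 * 0.95 = 4647
Band 3: 12350 * 0.946 = 11683
Band 4: 10217 * 0.947 = 9675
Band 5: 11553 * 0.935 = 10802
→ [4097, 4647, 11683, 9675, 10802]
[period 3]
Births: 11683 * 0.401 = 4685
Band 2: 4097 * 0.95 = 3892
Band 3: 4647 * 0.946 = 4396
Band 4: 11683 * 0.947 = 11064
Band 5: 9675 * 0.935 = 9046
→ [4685, 3892, 4396, 11064, 9046]

4685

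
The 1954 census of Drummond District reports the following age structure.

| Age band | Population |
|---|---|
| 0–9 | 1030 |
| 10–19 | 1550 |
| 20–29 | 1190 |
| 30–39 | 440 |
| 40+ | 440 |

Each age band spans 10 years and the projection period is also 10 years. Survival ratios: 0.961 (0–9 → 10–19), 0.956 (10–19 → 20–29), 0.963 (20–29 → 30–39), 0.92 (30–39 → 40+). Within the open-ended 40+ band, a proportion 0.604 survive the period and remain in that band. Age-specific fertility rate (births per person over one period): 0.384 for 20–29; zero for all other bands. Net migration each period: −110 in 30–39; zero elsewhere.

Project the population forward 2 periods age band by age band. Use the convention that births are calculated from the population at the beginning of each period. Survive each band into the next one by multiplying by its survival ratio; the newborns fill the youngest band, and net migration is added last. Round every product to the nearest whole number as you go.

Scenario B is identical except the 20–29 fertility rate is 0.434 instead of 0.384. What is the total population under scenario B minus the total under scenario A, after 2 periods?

131

Period 1.
Births: 1190 * 0.384 = 457
10–19: 1030 * 0.961 = 990
20–29: 1550 * 0.956 = 1482
30–39: 1190 * 0.963 = 1146
40+: 440 * 0.92 + 440 * 0.604 = 405 + 266 = 671
Net migration: 30–39 − 110 → 1036
End of period: [457, 990, 1482, 1036, 671]
Period 2.
Births: 1482 * 0.384 = 569
10–19: 457 * 0.961 = 439
20–29: 990 * 0.956 = 946
30–39: 1482 * 0.963 = 1427
40+: 1036 * 0.92 + 671 * 0.604 = 953 + 405 = 1358
Net migration: 30–39 − 110 → 1317
End of period: [569, 439, 946, 1317, 1358]
Scenario A total after 2 periods: 4629
Scenario B projection —
Period 1.
Births: 1190 * 0.434 = 516
10–19: 1030 * 0.961 = 990
20–29: 1550 * 0.956 = 1482
30–39: 1190 * 0.963 = 1146
40+: 440 * 0.92 + 440 * 0.604 = 405 + 266 = 671
Net migration: 30–39 − 110 → 1036
End of period: [516, 990, 1482, 1036, 671]
Period 2.
Births: 1482 * 0.434 = 643
10–19: 516 * 0.961 = 496
20–29: 990 * 0.956 = 946
30–39: 1482 * 0.963 = 1427
40+: 1036 * 0.92 + 671 * 0.604 = 953 + 405 = 1358
Net migration: 30–39 − 110 → 1317
End of period: [643, 496, 946, 1317, 1358]
Scenario B total after 2 periods: 4760
Difference B − A = 4760 − 4629 = 131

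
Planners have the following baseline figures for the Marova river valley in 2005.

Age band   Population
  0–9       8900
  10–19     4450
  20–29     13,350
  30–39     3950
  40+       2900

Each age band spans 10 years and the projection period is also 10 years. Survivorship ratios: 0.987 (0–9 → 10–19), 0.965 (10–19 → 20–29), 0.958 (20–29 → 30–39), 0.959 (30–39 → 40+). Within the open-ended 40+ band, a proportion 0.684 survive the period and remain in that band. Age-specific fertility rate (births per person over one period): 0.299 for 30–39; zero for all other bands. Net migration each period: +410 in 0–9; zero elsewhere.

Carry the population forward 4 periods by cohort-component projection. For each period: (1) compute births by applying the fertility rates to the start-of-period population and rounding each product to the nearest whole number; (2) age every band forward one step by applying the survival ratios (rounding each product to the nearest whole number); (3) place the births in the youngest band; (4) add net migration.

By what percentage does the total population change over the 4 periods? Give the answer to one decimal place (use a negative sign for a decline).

Numbering the bands 1..5 from youngest to oldest:
[period 1]
Births: 3950 * 0.299 = 1181
Band 2: 8900 * 0.987 = 8784
Band 3: 4450 * 0.965 = 4294
Band 4: 13350 * 0.958 = 12789
Band 5: 3950 * 0.959 + 2900 * 0.684 = 3788 + 1984 = 5772
Net migration: Band 1 + 410 → 1591
Population now: 0–9=1591, 10–19=8784, 20–29=4294, 30–39=12789, 40+=5772
[period 2]
Births: 12789 * 0.299 = 3824
Band 2: 1591 * 0.987 = 1570
Band 3: 8784 * 0.965 = 8477
Band 4: 4294 * 0.958 = 4114
Band 5: 12789 * 0.959 + 5772 * 0.684 = 12265 + 3948 = 16213
Net migration: Band 1 + 410 → 4234
Population now: 0–9=4234, 10–19=1570, 20–29=8477, 30–39=4114, 40+=16213
[period 3]
Births: 4114 * 0.299 = 1230
Band 2: 4234 * 0.987 = 4179
Band 3: 1570 * 0.965 = 1515
Band 4: 8477 * 0.958 = 8121
Band 5: 4114 * 0.959 + 16213 * 0.684 = 3945 + 11090 = 15035
Net migration: Band 1 + 410 → 1640
Population now: 0–9=1640, 10–19=4179, 20–29=1515, 30–39=8121, 40+=15035
[period 4]
Births: 8121 * 0.299 = 2428
Band 2: 1640 * 0.987 = 1619
Band 3: 4179 * 0.965 = 4033
Band 4: 1515 * 0.958 = 1451
Band 5: 8121 * 0.959 + 15035 * 0.684 = 7788 + 10284 = 18072
Net migration: Band 1 + 410 → 2838
Population now: 0–9=2838, 10–19=1619, 20–29=4033, 30–39=1451, 40+=18072
Total: 33550 → 28013; change = -5537; percentage change = -16.5%

-16.5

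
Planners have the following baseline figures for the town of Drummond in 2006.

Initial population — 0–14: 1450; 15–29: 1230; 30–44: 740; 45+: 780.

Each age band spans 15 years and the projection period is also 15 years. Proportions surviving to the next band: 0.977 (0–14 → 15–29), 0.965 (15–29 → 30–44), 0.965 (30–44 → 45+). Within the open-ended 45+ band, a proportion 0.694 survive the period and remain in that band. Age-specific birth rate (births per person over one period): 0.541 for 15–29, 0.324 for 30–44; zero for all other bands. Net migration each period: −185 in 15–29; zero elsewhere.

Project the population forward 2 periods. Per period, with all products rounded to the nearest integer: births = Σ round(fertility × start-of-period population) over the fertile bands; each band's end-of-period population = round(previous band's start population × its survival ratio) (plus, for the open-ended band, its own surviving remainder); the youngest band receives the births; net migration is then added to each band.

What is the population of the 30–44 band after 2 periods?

Period 1.
Births: 1230 × 0.541 = 665 ; 740 × 0.324 = 240 → 905
15–29: 1450 × 0.977 = 1417
30–44: 1230 × 0.965 = 1187
45+: 740 × 0.965 + 780 × 0.694 = 714 + 541 = 1255
Net migration: 15–29 − 185 → 1232
→ [905, 1232, 1187, 1255]
Period 2.
Births: 1232 × 0.541 = 667 ; 1187 × 0.324 = 385 → 1052
15–29: 905 × 0.977 = 884
30–44: 1232 × 0.965 = 1189
45+: 1187 × 0.965 + 1255 × 0.694 = 1145 + 871 = 2016
Net migration: 15–29 − 185 → 699
→ [1052, 699, 1189, 2016]

1189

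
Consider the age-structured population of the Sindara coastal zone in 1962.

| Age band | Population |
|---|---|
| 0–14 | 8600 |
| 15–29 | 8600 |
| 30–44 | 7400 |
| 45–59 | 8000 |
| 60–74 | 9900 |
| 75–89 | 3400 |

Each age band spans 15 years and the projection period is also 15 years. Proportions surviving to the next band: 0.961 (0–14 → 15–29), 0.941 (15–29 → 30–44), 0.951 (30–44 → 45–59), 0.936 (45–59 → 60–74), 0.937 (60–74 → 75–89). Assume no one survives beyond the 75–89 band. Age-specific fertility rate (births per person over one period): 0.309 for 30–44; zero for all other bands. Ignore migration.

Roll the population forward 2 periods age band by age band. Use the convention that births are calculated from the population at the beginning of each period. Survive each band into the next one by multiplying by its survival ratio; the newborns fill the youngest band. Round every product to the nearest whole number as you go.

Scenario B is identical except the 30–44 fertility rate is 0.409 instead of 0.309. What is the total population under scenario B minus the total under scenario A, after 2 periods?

1520

Call the groups 1 to 6, youngest first.
Period 1:
Births: 7400 × 0.309 = 2287
Group 2: 8600 × 0.961 = 8265
Group 3: 8600 × 0.941 = 8093
Group 4: 7400 × 0.951 = 7037
Group 5: 8000 × 0.936 = 7488
Group 6: 9900 × 0.937 = 9276
End of period: [2287, 8265, 8093, 7037, 7488, 9276]
Period 2:
Births: 8093 × 0.309 = 2501
Group 2: 2287 × 0.961 = 2198
Group 3: 8265 × 0.941 = 7777
Group 4: 8093 × 0.951 = 7696
Group 5: 7037 × 0.936 = 6587
Group 6: 7488 × 0.937 = 7016
End of period: [2501, 2198, 7777, 7696, 6587, 7016]
Scenario A total after 2 periods: 33775
Scenario B projection —
Period 1:
Births: 7400 × 0.409 = 3027
Group 2: 8600 × 0.961 = 8265
Group 3: 8600 × 0.941 = 8093
Group 4: 7400 × 0.951 = 7037
Group 5: 8000 × 0.936 = 7488
Group 6: 9900 × 0.937 = 9276
End of period: [3027, 8265, 8093, 7037, 7488, 9276]
Period 2:
Births: 8093 × 0.409 = 3310
Group 2: 3027 × 0.961 = 2909
Group 3: 8265 × 0.941 = 7777
Group 4: 8093 × 0.951 = 7696
Group 5: 7037 × 0.936 = 6587
Group 6: 7488 × 0.937 = 7016
End of period: [3310, 2909, 7777, 7696, 6587, 7016]
Scenario B total after 2 periods: 35295
Difference B − A = 35295 − 33775 = 1520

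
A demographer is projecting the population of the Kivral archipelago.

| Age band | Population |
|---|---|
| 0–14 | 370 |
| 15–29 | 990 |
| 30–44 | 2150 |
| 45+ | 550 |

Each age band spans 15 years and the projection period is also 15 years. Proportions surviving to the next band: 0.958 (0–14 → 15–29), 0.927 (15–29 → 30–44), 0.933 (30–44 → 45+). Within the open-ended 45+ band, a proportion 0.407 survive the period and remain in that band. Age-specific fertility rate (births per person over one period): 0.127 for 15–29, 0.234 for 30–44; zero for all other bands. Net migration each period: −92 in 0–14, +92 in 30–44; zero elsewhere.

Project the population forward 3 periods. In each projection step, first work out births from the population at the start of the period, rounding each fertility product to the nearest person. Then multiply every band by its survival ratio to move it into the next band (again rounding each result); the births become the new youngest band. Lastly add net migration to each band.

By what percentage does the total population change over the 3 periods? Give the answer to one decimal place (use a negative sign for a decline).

Call the bands 1 to 4, youngest first.
Period 1.
Births: 990 × 0.127 = 126  |  2150 × 0.234 = 503 → total 629
Band 2: 370 × 0.958 = 354
Band 3: 990 × 0.927 = 918
Band 4: 2150 × 0.933 + 550 × 0.407 = 2006 + 224 = 2230
Net migration: Band 1 − 92 → 537; Band 3 + 92 → 1010
→ [537, 354, 1010, 2230]
Period 2.
Births: 354 × 0.127 = 45  |  1010 × 0.234 = 236 → total 281
Band 2: 537 × 0.958 = 514
Band 3: 354 × 0.927 = 328
Band 4: 1010 × 0.933 + 2230 × 0.407 = 942 + 908 = 1850
Net migration: Band 1 − 92 → 189; Band 3 + 92 → 420
→ [189, 514, 420, 1850]
Period 3.
Births: 514 × 0.127 = 65  |  420 × 0.234 = 98 → total 163
Band 2: 189 × 0.958 = 181
Band 3: 514 × 0.927 = 476
Band 4: 420 × 0.933 + 1850 × 0.407 = 392 + 753 = 1145
Net migration: Band 1 − 92 → 71; Band 3 + 92 → 568
→ [71, 181, 568, 1145]
Total: 4060 → 1965; change = -2095; percentage change = -51.6%

-51.6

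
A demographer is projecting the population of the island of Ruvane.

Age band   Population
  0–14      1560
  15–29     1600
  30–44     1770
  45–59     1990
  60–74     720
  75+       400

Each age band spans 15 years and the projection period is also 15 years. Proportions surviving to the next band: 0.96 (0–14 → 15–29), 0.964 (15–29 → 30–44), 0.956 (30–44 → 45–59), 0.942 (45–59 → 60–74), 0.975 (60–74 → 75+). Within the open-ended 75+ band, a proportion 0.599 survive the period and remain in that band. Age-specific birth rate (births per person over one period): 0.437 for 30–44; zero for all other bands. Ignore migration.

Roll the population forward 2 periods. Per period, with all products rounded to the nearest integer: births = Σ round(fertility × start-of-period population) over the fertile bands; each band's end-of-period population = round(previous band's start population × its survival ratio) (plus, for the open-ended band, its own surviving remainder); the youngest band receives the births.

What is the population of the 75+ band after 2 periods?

Period 1.
Births: 1770 × 0.437 = 773
15–29: 1560 × 0.96 = 1498
30–44: 1600 × 0.964 = 1542
45–59: 1770 × 0.956 = 1692
60–74: 1990 × 0.942 = 1875
75+: 720 × 0.975 + 400 × 0.599 = 702 + 240 = 942
→ [773, 1498, 1542, 1692, 1875, 942]
Period 2.
Births: 1542 × 0.437 = 674
15–29: 773 × 0.96 = 742
30–44: 1498 × 0.964 = 1444
45–59: 1542 × 0.956 = 1474
60–74: 1692 × 0.942 = 1594
75+: 1875 × 0.975 + 942 × 0.599 = 1828 + 564 = 2392
→ [674, 742, 1444, 1474, 1594, 2392]

2392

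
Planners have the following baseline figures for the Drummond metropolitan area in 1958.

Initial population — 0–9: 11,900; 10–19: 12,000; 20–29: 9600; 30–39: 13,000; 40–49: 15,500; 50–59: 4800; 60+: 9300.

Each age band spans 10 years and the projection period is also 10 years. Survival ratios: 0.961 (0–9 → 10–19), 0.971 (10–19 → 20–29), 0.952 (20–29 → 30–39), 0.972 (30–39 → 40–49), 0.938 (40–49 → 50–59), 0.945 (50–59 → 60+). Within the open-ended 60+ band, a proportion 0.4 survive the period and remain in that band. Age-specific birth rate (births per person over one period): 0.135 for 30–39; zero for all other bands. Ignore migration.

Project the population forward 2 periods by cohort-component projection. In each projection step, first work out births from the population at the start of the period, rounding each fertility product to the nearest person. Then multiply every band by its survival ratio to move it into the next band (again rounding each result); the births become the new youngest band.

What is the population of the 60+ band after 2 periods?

17041

Call the groups 1 to 7, youngest first.
After projecting period 1:
Births: 13000 × 0.135 = 1755
Group 2: 11900 × 0.961 = 11436
Group 3: 12000 × 0.971 = 11652
Group 4: 9600 × 0.952 = 9139
Group 5: 13000 × 0.972 = 12636
Group 6: 15500 × 0.938 = 14539
Group 7: 4800 × 0.945 + 9300 × 0.4 = 4536 + 3720 = 8256
Giving 1755 / 11436 / 11652 / 9139 / 12636 / 14539 / 8256.
After projecting period 2:
Births: 9139 × 0.135 = 1234
Group 2: 1755 × 0.961 = 1687
Group 3: 11436 × 0.971 = 11104
Group 4: 11652 × 0.952 = 11093
Group 5: 9139 × 0.972 = 8883
Group 6: 12636 × 0.938 = 11853
Group 7: 14539 × 0.945 + 8256 × 0.4 = 13739 + 3302 = 17041
Giving 1234 / 1687 / 11104 / 11093 / 8883 / 11853 / 17041.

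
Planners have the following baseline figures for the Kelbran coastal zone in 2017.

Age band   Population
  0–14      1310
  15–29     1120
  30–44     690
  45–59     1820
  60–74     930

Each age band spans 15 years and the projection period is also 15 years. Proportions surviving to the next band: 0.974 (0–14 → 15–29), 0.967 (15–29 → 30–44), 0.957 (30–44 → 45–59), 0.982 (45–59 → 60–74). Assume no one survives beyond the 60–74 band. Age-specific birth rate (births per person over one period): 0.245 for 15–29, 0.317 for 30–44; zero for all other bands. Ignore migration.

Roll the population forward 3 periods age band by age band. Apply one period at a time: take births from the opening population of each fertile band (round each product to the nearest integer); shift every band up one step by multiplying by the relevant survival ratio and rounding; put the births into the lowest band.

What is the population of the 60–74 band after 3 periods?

Period 1:
Births: 1120 × 0.245 = 274  |  690 × 0.317 = 219 → 493
15–29: 1310 × 0.974 = 1276
30–44: 1120 × 0.967 = 1083
45–59: 690 × 0.957 = 660
60–74: 1820 × 0.982 = 1787
→ [493, 1276, 1083, 660, 1787]
Period 2:
Births: 1276 × 0.245 = 313  |  1083 × 0.317 = 343 → 656
15–29: 493 × 0.974 = 480
30–44: 1276 × 0.967 = 1234
45–59: 1083 × 0.957 = 1036
60–74: 660 × 0.982 = 648
→ [656, 480, 1234, 1036, 648]
Period 3:
Births: 480 × 0.245 = 118  |  1234 × 0.317 = 391 → 509
15–29: 656 × 0.974 = 639
30–44: 480 × 0.967 = 464
45–59: 1234 × 0.957 = 1181
60–74: 1036 × 0.982 = 1017
→ [509, 639, 464, 1181, 1017]

1017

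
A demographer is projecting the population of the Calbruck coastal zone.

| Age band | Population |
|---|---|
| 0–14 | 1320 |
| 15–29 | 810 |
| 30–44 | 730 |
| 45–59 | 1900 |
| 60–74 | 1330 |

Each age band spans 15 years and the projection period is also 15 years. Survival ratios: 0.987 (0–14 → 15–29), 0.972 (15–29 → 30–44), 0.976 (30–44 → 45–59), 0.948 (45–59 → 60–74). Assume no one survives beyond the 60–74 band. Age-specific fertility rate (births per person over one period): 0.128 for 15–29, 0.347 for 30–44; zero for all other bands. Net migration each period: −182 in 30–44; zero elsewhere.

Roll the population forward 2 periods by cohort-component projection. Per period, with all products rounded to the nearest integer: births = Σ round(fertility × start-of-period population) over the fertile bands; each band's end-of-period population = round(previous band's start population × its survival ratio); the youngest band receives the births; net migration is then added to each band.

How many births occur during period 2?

Period 1.
Births: 810 × 0.128 = 104 ; 730 × 0.347 = 253 → total 357
15–29: 1320 × 0.987 = 1303
30–44: 810 × 0.972 = 787
45–59: 730 × 0.976 = 712
60–74: 1900 × 0.948 = 1801
Net migration: 30–44 − 182 → 605
Giving 357 / 1303 / 605 / 712 / 1801.
Period 2.
Births: 1303 × 0.128 = 167 ; 605 × 0.347 = 210 → total 377
15–29: 357 × 0.987 = 352
30–44: 1303 × 0.972 = 1267
45–59: 605 × 0.976 = 590
60–74: 712 × 0.948 = 675
Net migration: 30–44 − 182 → 1085
Giving 377 / 352 / 1085 / 590 / 675.

377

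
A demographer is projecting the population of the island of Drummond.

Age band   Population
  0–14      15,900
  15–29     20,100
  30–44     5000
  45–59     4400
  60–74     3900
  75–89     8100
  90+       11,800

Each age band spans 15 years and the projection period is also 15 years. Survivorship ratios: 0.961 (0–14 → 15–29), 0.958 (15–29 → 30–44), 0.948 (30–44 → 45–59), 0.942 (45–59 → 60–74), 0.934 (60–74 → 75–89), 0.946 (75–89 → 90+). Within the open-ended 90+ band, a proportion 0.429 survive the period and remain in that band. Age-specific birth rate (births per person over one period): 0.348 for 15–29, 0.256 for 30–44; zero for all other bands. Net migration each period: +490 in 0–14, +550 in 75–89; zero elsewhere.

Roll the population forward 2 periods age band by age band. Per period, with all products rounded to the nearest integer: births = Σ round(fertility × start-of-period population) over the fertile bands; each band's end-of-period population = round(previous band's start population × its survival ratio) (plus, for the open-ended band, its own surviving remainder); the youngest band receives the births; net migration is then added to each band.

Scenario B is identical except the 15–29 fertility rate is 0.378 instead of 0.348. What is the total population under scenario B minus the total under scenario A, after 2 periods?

Numbering the groups 1..7 from youngest to oldest:
Period 1:
Births: 20100 × 0.348 = 6995, 5000 × 0.256 = 1280 → 8275
Group 2: 15900 × 0.961 = 15280
Group 3: 20100 × 0.958 = 19256
Group 4: 5000 × 0.948 = 4740
Group 5: 4400 × 0.942 = 4145
Group 6: 3900 × 0.934 = 3643
Group 7: 8100 × 0.946 + 11800 × 0.429 = 7663 + 5062 = 12725
Net migration: Group 1 + 490 → 8765; Group 6 + 550 → 4193
Giving 8765 / 15280 / 19256 / 4740 / 4145 / 4193 / 12725.
Period 2:
Births: 15280 × 0.348 = 5317, 19256 × 0.256 = 4930 → 10247
Group 2: 8765 × 0.961 = 8423
Group 3: 15280 × 0.958 = 14638
Group 4: 19256 × 0.948 = 18255
Group 5: 4740 × 0.942 = 4465
Group 6: 4145 × 0.934 = 3871
Group 7: 4193 × 0.946 + 12725 × 0.429 = 3967 + 5459 = 9426
Net migration: Group 1 + 490 → 10737; Group 6 + 550 → 4421
Giving 10737 / 8423 / 14638 / 18255 / 4465 / 4421 / 9426.
Scenario A total after 2 periods: 70365
Scenario B projection —
Period 1:
Births: 20100 × 0.378 = 7598, 5000 × 0.256 = 1280 → 8878
Group 2: 15900 × 0.961 = 15280
Group 3: 20100 × 0.958 = 19256
Group 4: 5000 × 0.948 = 4740
Group 5: 4400 × 0.942 = 4145
Group 6: 3900 × 0.934 = 3643
Group 7: 8100 × 0.946 + 11800 × 0.429 = 7663 + 5062 = 12725
Net migration: Group 1 + 490 → 9368; Group 6 + 550 → 4193
Giving 9368 / 15280 / 19256 / 4740 / 4145 / 4193 / 12725.
Period 2:
Births: 15280 × 0.378 = 5776, 19256 × 0.256 = 4930 → 10706
Group 2: 9368 × 0.961 = 9003
Group 3: 15280 × 0.958 = 14638
Group 4: 19256 × 0.948 = 18255
Group 5: 4740 × 0.942 = 4465
Group 6: 4145 × 0.934 = 3871
Group 7: 4193 × 0.946 + 12725 × 0.429 = 3967 + 5459 = 9426
Net migration: Group 1 + 490 → 11196; Group 6 + 550 → 4421
Giving 11196 / 9003 / 14638 / 18255 / 4465 / 4421 / 9426.
Scenario B total after 2 periods: 71404
Difference B − A = 71404 − 70365 = 1039

1039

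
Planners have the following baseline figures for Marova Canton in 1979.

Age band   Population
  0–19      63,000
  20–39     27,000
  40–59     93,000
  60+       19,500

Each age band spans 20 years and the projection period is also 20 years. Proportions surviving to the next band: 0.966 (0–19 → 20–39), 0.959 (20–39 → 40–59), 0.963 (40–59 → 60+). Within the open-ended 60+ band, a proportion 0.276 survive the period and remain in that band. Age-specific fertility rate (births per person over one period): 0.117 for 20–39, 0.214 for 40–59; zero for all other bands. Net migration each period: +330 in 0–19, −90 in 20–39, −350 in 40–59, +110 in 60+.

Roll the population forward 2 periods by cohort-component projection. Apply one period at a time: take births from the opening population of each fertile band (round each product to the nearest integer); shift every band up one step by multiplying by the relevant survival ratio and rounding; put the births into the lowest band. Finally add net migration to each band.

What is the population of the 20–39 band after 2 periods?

22506

Numbering the bands 1..4 from youngest to oldest:
Period 1:
Births: 27000 × 0.117 = 3159 ; 93000 × 0.214 = 19902 ⇒ total 23061
Band 2: 63000 × 0.966 = 60858
Band 3: 27000 × 0.959 = 25893
Band 4: 93000 × 0.963 + 19500 × 0.276 = 89559 + 5382 = 94941
Net migration: Band 1 + 330 → 23391; Band 2 − 90 → 60768; Band 3 − 350 → 25543; Band 4 + 110 → 95051
Population now: 0–19=23391, 20–39=60768, 40–59=25543, 60+=95051
Period 2:
Births: 60768 × 0.117 = 7110 ; 25543 × 0.214 = 5466 ⇒ total 12576
Band 2: 23391 × 0.966 = 22596
Band 3: 60768 × 0.959 = 58277
Band 4: 25543 × 0.963 + 95051 × 0.276 = 24598 + 26234 = 50832
Net migration: Band 1 + 330 → 12906; Band 2 − 90 → 22506; Band 3 − 350 → 57927; Band 4 + 110 → 50942
Population now: 0–19=12906, 20–39=22506, 40–59=57927, 60+=50942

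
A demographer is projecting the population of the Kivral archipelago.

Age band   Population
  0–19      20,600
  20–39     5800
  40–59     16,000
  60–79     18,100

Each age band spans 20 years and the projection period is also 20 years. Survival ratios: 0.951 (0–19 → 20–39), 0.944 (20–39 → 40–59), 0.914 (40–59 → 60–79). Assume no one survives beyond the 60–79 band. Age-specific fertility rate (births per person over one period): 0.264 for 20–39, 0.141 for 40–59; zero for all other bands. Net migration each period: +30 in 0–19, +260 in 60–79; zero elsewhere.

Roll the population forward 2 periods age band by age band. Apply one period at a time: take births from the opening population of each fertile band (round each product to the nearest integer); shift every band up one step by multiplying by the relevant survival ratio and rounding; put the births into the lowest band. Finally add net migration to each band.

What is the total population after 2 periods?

33362

Period 1.
Births: 5800 × 0.264 = 1531  |  16000 × 0.141 = 2256 ⇒ total 3787
20–39: 20600 × 0.951 = 19591
40–59: 5800 × 0.944 = 5475
60–79: 16000 × 0.914 = 14624
Net migration: 0–19 + 30 → 3817; 60–79 + 260 → 14884
Giving 3817 / 19591 / 5475 / 14884.
Period 2.
Births: 19591 × 0.264 = 5172  |  5475 × 0.141 = 772 ⇒ total 5944
20–39: 3817 × 0.951 = 3630
40–59: 19591 × 0.944 = 18494
60–79: 5475 × 0.914 = 5004
Net migration: 0–19 + 30 → 5974; 60–79 + 260 → 5264
Giving 5974 / 3630 / 18494 / 5264.
Total after period 2: 5974 + 3630 + 18494 + 5264 = 33362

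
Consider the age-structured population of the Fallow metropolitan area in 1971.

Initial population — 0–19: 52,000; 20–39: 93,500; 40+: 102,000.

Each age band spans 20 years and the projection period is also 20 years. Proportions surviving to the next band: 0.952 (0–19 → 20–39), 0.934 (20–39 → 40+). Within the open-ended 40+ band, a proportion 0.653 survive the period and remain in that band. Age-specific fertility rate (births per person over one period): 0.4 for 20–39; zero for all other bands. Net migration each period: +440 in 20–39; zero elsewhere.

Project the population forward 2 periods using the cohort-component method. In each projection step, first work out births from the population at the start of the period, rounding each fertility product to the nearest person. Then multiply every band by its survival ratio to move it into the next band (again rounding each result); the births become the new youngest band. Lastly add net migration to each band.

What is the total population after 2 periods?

203191

After projecting period 1:
Births: 93500 × 0.4 = 37400
20–39: 52000 × 0.952 = 49504
40+: 93500 × 0.934 + 102000 × 0.653 = 87329 + 66606 = 153935
Net migration: 20–39 + 440 → 49944
Giving 37400 / 49944 / 153935.
After projecting period 2:
Births: 49944 × 0.4 = 19978
20–39: 37400 × 0.952 = 35605
40+: 49944 × 0.934 + 153935 × 0.653 = 46648 + 100520 = 147168
Net migration: 20–39 + 440 → 36045
Giving 19978 / 36045 / 147168.
Total after period 2: 19978 + 36045 + 147168 = 203191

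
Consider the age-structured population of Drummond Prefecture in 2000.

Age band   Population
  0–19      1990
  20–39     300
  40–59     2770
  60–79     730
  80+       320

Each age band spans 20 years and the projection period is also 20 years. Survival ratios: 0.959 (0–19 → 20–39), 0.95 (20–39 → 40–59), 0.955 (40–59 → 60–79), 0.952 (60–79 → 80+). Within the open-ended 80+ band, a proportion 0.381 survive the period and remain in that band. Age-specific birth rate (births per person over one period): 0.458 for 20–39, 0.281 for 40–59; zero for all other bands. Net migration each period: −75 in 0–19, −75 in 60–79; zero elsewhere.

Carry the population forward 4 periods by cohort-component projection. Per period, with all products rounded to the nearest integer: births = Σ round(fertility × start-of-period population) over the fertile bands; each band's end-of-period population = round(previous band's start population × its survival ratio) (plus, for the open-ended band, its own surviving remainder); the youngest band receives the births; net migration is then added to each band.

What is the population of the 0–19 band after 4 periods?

Numbering the groups 1..5 from youngest to oldest:
Period 1:
Births: 300 * 0.458 = 137, 2770 * 0.281 = 778 → total 915
Group 2: 1990 * 0.959 = 1908
Group 3: 300 * 0.95 = 285
Group 4: 2770 * 0.955 = 2645
Group 5: 730 * 0.952 + 320 * 0.381 = 695 + 122 = 817
Net migration: Group 1 − 75 → 840; Group 4 − 75 → 2570
Giving 840 / 1908 / 285 / 2570 / 817.
Period 2:
Births: 1908 * 0.458 = 874, 285 * 0.281 = 80 → total 954
Group 2: 840 * 0.959 = 806
Group 3: 1908 * 0.95 = 1813
Group 4: 285 * 0.955 = 272
Group 5: 2570 * 0.952 + 817 * 0.381 = 2447 + 311 = 2758
Net migration: Group 1 − 75 → 879; Group 4 − 75 → 197
Giving 879 / 806 / 1813 / 197 / 2758.
Period 3:
Births: 806 * 0.458 = 369, 1813 * 0.281 = 509 → total 878
Group 2: 879 * 0.959 = 843
Group 3: 806 * 0.95 = 766
Group 4: 1813 * 0.955 = 1731
Group 5: 197 * 0.952 + 2758 * 0.381 = 188 + 1051 = 1239
Net migration: Group 1 − 75 → 803; Group 4 − 75 → 1656
Giving 803 / 843 / 766 / 1656 / 1239.
Period 4:
Births: 843 * 0.458 = 386, 766 * 0.281 = 215 → total 601
Group 2: 803 * 0.959 = 770
Group 3: 843 * 0.95 = 801
Group 4: 766 * 0.955 = 732
Group 5: 1656 * 0.952 + 1239 * 0.381 = 1577 + 472 = 2049
Net migration: Group 1 − 75 → 526; Group 4 − 75 → 657
Giving 526 / 770 / 801 / 657 / 2049.

526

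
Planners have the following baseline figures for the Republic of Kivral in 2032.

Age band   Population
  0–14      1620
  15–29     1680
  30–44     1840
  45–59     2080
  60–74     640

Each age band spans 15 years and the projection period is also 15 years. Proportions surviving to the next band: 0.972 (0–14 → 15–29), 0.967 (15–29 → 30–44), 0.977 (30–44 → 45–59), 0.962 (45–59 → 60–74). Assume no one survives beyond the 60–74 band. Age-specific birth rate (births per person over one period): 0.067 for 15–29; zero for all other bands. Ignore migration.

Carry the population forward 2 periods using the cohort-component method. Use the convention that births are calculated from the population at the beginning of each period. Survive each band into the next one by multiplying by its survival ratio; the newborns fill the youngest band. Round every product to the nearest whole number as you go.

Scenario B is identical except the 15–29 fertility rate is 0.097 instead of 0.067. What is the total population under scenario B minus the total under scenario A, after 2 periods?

95

Call the bands 1 to 5, youngest first.
[period 1]
Births: 1680 × 0.067 = 113
Band 2: 1620 × 0.972 = 1575
Band 3: 1680 × 0.967 = 1625
Band 4: 1840 × 0.977 = 1798
Band 5: 2080 × 0.962 = 2001
Giving 113 / 1575 / 1625 / 1798 / 2001.
[period 2]
Births: 1575 × 0.067 = 106
Band 2: 113 × 0.972 = 110
Band 3: 1575 × 0.967 = 1523
Band 4: 1625 × 0.977 = 1588
Band 5: 1798 × 0.962 = 1730
Giving 106 / 110 / 1523 / 1588 / 1730.
Scenario A total after 2 periods: 5057
Scenario B projection —
[period 1]
Births: 1680 × 0.097 = 163
Band 2: 1620 × 0.972 = 1575
Band 3: 1680 × 0.967 = 1625
Band 4: 1840 × 0.977 = 1798
Band 5: 2080 × 0.962 = 2001
Giving 163 / 1575 / 1625 / 1798 / 2001.
[period 2]
Births: 1575 × 0.097 = 153
Band 2: 163 × 0.972 = 158
Band 3: 1575 × 0.967 = 1523
Band 4: 1625 × 0.977 = 1588
Band 5: 1798 × 0.962 = 1730
Giving 153 / 158 / 1523 / 1588 / 1730.
Scenario B total after 2 periods: 5152
Difference B − A = 5152 − 5057 = 95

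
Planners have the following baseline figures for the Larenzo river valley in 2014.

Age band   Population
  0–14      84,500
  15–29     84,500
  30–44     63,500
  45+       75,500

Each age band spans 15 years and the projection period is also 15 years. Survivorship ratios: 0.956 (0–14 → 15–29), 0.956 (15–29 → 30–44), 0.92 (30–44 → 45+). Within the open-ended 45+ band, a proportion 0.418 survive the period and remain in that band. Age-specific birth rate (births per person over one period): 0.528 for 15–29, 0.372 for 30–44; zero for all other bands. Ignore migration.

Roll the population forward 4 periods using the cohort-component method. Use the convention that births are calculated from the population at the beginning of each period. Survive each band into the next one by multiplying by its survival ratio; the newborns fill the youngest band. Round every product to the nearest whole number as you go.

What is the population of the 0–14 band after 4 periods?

— Period 1 —
Births: 84500 × 0.528 = 44616, 63500 × 0.372 = 23622 ⇒ total 68238
15–29: 84500 × 0.956 = 80782
30–44: 84500 × 0.956 = 80782
45+: 63500 × 0.92 + 75500 × 0.418 = 58420 + 31559 = 89979
Giving 68238 / 80782 / 80782 / 89979.
— Period 2 —
Births: 80782 × 0.528 = 42653, 80782 × 0.372 = 30051 ⇒ total 72704
15–29: 68238 × 0.956 = 65236
30–44: 80782 × 0.956 = 77228
45+: 80782 × 0.92 + 89979 × 0.418 = 74319 + 37611 = 111930
Giving 72704 / 65236 / 77228 / 111930.
— Period 3 —
Births: 65236 × 0.528 = 34445, 77228 × 0.372 = 28729 ⇒ total 63174
15–29: 72704 × 0.956 = 69505
30–44: 65236 × 0.956 = 62366
45+: 77228 × 0.92 + 111930 × 0.418 = 71050 + 46787 = 117837
Giving 63174 / 69505 / 62366 / 117837.
— Period 4 —
Births: 69505 × 0.528 = 36699, 62366 × 0.372 = 23200 ⇒ total 59899
15–29: 63174 × 0.956 = 60394
30–44: 69505 × 0.956 = 66447
45+: 62366 × 0.92 + 117837 × 0.418 = 57377 + 49256 = 106633
Giving 59899 / 60394 / 66447 / 106633.

59899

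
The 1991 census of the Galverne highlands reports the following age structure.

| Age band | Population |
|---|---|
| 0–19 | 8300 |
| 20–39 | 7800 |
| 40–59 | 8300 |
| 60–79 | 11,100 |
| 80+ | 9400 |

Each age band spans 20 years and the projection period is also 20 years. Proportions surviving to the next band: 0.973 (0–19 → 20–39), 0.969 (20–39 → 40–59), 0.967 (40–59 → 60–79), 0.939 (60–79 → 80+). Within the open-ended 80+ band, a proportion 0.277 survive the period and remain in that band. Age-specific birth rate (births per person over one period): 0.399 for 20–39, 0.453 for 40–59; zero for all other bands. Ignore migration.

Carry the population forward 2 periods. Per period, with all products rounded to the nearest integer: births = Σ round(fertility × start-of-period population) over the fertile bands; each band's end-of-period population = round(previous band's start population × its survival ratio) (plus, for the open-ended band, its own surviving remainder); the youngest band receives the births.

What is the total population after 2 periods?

Call the groups 1 to 5, youngest first.
Period 1.
Births: 7800 × 0.399 = 3112  |  8300 × 0.453 = 3760 → 6872
Group 2: 8300 × 0.973 = 8076
Group 3: 7800 × 0.969 = 7558
Group 4: 8300 × 0.967 = 8026
Group 5: 11100 × 0.939 + 9400 × 0.277 = 10423 + 2604 = 13027
Population now: 0–19=6872, 20–39=8076, 40–59=7558, 60–79=8026, 80+=13027
Period 2.
Births: 8076 × 0.399 = 3222  |  7558 × 0.453 = 3424 → 6646
Group 2: 6872 × 0.973 = 6686
Group 3: 8076 × 0.969 = 7826
Group 4: 7558 × 0.967 = 7309
Group 5: 8026 × 0.939 + 13027 × 0.277 = 7536 + 3608 = 11144
Population now: 0–19=6646, 20–39=6686, 40–59=7826, 60–79=7309, 80+=11144
Total after period 2: 6646 + 6686 + 7826 + 7309 + 11144 = 39611

39611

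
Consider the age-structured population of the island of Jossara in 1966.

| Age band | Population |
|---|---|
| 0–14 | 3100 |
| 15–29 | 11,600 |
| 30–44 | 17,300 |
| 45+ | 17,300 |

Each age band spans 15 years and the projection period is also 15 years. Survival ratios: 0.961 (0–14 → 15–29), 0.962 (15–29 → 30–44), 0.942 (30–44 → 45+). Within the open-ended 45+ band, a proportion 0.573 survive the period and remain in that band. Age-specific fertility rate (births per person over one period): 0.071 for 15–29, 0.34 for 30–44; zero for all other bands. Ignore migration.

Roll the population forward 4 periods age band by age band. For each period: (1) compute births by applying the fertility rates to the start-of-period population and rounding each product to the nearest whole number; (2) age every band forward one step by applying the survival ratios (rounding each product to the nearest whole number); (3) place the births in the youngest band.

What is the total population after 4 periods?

(Bands numbered youngest = 1 to oldest = 4.)
After projecting period 1:
Births: 11600 * 0.071 = 824  |  17300 * 0.34 = 5882 → total 6706
Band 2: 3100 * 0.961 = 2979
Band 3: 11600 * 0.962 = 11159
Band 4: 17300 * 0.942 + 17300 * 0.573 = 16297 + 9913 = 26210
End of period: [6706, 2979, 11159, 26210]
After projecting period 2:
Births: 2979 * 0.071 = 212  |  11159 * 0.34 = 3794 → total 4006
Band 2: 6706 * 0.961 = 6444
Band 3: 2979 * 0.962 = 2866
Band 4: 11159 * 0.942 + 26210 * 0.573 = 10512 + 15018 = 25530
End of period: [4006, 6444, 2866, 25530]
After projecting period 3:
Births: 6444 * 0.071 = 458  |  2866 * 0.34 = 974 → total 1432
Band 2: 4006 * 0.961 = 3850
Band 3: 6444 * 0.962 = 6199
Band 4: 2866 * 0.942 + 25530 * 0.573 = 2700 + 14629 = 17329
End of period: [1432, 3850, 6199, 17329]
After projecting period 4:
Births: 3850 * 0.071 = 273  |  6199 * 0.34 = 2108 → total 2381
Band 2: 1432 * 0.961 = 1376
Band 3: 3850 * 0.962 = 3704
Band 4: 6199 * 0.942 + 17329 * 0.573 = 5839 + 9930 = 15769
End of period: [2381, 1376, 3704, 15769]
Total after period 4: 2381 + 1376 + 3704 + 15769 = 23230

23230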